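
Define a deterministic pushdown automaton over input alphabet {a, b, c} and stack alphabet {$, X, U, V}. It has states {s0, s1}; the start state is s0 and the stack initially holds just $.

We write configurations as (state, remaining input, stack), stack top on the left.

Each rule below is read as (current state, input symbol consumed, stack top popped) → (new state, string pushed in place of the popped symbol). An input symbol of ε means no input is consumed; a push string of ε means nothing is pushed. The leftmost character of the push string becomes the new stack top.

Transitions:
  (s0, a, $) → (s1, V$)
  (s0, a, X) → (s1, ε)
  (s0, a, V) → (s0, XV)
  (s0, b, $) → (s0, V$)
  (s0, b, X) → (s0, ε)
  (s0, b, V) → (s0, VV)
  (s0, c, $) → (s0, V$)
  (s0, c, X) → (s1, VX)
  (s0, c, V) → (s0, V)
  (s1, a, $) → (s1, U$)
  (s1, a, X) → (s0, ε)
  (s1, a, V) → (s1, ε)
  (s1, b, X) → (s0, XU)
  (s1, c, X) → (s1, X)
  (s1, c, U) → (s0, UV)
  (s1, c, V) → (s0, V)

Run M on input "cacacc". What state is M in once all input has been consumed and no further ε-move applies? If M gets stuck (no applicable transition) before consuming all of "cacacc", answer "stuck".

(s0, cacacc, $)
  read c, top $: go to s0, push V$ → (s0, acacc, V$)
  read a, top V: go to s0, push XV → (s0, cacc, XV$)
  read c, top X: go to s1, push VX → (s1, acc, VXV$)
  read a, top V: go to s1, push ε → (s1, cc, XV$)
  read c, top X: go to s1, push X → (s1, c, XV$)
  read c, top X: go to s1, push X → (s1, ε, XV$)
All input consumed; M is in state s1.

s1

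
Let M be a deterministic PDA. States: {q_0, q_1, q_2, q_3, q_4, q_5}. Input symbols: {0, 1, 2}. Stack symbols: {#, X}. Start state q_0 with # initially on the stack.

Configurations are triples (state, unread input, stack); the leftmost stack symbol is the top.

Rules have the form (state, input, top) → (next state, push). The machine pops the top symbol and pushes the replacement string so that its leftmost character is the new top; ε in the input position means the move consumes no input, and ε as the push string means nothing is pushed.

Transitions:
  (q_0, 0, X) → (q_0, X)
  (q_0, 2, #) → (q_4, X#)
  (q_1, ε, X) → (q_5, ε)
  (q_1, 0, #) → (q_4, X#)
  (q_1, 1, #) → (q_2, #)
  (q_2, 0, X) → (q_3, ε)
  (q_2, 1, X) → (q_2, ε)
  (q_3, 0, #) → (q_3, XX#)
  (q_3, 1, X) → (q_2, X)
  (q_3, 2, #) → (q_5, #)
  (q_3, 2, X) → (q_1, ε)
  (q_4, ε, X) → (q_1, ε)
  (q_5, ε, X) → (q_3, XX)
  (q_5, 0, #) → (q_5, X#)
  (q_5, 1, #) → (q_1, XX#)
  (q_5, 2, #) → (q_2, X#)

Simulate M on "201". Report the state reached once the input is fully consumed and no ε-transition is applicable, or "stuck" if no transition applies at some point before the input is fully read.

(q_0, 201, #)
  read 2, top #: go to q_4, push X# → (q_4, 01, X#)
  ε-move, top X: go to q_1, push ε → (q_1, 01, #)
  read 0, top #: go to q_4, push X# → (q_4, 1, X#)
  ε-move, top X: go to q_1, push ε → (q_1, 1, #)
  read 1, top #: go to q_2, push # → (q_2, ε, #)
All input consumed; M is in state q_2.

q_2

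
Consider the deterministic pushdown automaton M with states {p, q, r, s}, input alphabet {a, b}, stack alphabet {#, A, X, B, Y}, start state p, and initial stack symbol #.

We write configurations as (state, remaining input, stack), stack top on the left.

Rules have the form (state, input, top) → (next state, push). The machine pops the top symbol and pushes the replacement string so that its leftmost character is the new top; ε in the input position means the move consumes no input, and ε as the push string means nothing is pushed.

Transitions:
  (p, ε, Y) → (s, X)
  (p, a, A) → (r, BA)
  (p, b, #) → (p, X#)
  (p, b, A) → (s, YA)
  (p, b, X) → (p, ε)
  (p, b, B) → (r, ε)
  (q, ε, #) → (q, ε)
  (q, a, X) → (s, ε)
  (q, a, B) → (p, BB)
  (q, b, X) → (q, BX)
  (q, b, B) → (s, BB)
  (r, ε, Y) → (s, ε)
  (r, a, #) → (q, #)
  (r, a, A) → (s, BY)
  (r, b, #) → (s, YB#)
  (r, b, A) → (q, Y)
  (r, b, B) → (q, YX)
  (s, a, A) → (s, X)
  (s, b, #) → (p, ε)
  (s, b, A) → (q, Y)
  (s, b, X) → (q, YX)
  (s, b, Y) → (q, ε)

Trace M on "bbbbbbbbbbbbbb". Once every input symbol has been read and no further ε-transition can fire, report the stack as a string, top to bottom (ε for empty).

#

(p, bbbbbbbbbbbbbb, #) ⊢ (p, bbbbbbbbbbbbb, X#) ⊢ (p, bbbbbbbbbbbb, #) ⊢ (p, bbbbbbbbbbb, X#) ⊢ (p, bbbbbbbbbb, #) ⊢ (p, bbbbbbbbb, X#) ⊢ (p, bbbbbbbb, #) ⊢ (p, bbbbbbb, X#) ⊢ (p, bbbbbb, #) ⊢ (p, bbbbb, X#) ⊢ (p, bbbb, #) ⊢ (p, bbb, X#) ⊢ (p, bb, #) ⊢ (p, b, X#) ⊢ (p, ε, #)
All input consumed in state p with stack #.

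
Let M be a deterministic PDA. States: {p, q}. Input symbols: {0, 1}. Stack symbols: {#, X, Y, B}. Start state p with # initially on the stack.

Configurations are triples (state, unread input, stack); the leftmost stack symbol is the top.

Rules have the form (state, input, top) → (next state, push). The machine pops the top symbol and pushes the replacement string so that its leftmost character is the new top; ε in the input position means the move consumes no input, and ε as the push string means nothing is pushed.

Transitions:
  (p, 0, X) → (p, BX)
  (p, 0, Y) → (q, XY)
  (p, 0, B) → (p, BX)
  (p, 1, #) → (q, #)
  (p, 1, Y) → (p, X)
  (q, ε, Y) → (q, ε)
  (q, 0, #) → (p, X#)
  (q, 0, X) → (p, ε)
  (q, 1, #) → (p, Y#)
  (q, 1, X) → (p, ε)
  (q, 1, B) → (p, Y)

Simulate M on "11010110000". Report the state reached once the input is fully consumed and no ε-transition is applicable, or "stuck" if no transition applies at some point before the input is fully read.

p

(p, 11010110000, #)
  read 1, top #: go to q, push # → (q, 1010110000, #)
  read 1, top #: go to p, push Y# → (p, 010110000, Y#)
  read 0, top Y: go to q, push XY → (q, 10110000, XY#)
  read 1, top X: go to p, push ε → (p, 0110000, Y#)
  read 0, top Y: go to q, push XY → (q, 110000, XY#)
  read 1, top X: go to p, push ε → (p, 10000, Y#)
  read 1, top Y: go to p, push X → (p, 0000, X#)
  read 0, top X: go to p, push BX → (p, 000, BX#)
  read 0, top B: go to p, push BX → (p, 00, BXX#)
  read 0, top B: go to p, push BX → (p, 0, BXXX#)
  read 0, top B: go to p, push BX → (p, ε, BXXXX#)
All input consumed; M is in state p.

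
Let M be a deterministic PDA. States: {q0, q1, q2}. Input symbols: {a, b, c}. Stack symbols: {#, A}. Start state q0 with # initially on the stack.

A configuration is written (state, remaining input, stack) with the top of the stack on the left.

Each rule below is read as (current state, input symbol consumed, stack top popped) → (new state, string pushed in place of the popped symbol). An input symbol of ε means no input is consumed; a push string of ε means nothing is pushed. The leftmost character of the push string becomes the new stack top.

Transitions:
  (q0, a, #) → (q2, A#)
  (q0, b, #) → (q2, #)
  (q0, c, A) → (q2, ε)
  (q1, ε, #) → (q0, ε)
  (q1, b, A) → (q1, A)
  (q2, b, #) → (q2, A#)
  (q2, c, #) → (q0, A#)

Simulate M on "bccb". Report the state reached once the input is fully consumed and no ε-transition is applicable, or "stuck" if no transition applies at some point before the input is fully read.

(q0, bccb, #)
  read b, top #: go to q2, push # → (q2, ccb, #)
  read c, top #: go to q0, push A# → (q0, cb, A#)
  read c, top A: go to q2, push ε → (q2, b, #)
  read b, top #: go to q2, push A# → (q2, ε, A#)
All input consumed; M is in state q2.

q2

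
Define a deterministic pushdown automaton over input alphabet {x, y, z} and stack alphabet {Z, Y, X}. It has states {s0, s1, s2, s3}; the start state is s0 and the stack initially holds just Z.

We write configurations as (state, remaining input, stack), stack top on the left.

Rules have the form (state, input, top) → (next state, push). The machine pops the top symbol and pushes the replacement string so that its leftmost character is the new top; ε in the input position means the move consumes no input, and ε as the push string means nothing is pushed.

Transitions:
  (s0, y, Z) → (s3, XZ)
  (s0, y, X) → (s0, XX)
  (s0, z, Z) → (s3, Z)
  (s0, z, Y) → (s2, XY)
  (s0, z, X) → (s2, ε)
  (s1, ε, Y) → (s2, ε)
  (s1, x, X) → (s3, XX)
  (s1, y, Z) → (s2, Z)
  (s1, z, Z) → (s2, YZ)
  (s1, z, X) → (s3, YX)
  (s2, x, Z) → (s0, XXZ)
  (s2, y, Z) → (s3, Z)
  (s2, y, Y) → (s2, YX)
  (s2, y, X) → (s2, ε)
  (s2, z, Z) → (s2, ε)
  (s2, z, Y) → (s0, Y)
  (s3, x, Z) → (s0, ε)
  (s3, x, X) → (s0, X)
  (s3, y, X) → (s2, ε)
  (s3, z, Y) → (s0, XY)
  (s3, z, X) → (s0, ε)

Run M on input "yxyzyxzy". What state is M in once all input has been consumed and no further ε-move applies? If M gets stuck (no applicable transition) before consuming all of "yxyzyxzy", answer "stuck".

s2

(s0, yxyzyxzy, Z)
  read y, top Z: go to s3, push XZ → (s3, xyzyxzy, XZ)
  read x, top X: go to s0, push X → (s0, yzyxzy, XZ)
  read y, top X: go to s0, push XX → (s0, zyxzy, XXZ)
  read z, top X: go to s2, push ε → (s2, yxzy, XZ)
  read y, top X: go to s2, push ε → (s2, xzy, Z)
  read x, top Z: go to s0, push XXZ → (s0, zy, XXZ)
  read z, top X: go to s2, push ε → (s2, y, XZ)
  read y, top X: go to s2, push ε → (s2, ε, Z)
All input consumed; M is in state s2.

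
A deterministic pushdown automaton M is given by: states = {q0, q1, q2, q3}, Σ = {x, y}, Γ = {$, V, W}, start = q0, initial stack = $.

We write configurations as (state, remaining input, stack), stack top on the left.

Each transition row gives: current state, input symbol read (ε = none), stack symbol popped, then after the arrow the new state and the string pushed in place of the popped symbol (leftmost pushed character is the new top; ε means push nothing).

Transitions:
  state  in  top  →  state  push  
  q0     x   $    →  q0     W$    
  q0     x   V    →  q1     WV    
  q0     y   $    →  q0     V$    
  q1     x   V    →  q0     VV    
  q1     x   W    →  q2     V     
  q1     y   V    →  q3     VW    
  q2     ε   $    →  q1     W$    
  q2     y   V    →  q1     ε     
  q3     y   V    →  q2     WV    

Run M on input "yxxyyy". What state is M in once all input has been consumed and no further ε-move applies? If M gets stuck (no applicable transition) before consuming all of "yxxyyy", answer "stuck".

(q0, yxxyyy, $)
  read y, top $: go to q0, push V$ → (q0, xxyyy, V$)
  read x, top V: go to q1, push WV → (q1, xyyy, WV$)
  read x, top W: go to q2, push V → (q2, yyy, VV$)
  read y, top V: go to q1, push ε → (q1, yy, V$)
  read y, top V: go to q3, push VW → (q3, y, VW$)
  read y, top V: go to q2, push WV → (q2, ε, WVW$)
All input consumed; M is in state q2.

q2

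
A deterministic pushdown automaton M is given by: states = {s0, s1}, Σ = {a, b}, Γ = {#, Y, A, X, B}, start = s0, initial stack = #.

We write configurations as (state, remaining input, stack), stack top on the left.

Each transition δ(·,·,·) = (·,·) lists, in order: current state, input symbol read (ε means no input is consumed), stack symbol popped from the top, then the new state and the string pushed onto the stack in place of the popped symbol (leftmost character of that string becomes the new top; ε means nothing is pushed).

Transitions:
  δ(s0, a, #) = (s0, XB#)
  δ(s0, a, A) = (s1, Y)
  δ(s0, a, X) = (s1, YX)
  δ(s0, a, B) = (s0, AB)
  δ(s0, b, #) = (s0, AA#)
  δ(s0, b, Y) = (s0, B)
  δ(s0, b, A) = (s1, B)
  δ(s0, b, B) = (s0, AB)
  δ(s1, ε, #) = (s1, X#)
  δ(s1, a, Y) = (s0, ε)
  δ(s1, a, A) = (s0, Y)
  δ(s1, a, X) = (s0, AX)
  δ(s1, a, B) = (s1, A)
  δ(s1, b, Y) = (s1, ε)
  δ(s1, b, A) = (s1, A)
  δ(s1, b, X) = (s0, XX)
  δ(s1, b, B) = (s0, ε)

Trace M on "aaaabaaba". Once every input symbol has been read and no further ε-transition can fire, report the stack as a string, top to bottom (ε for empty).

AXB#

(s0, aaaabaaba, #)
  read a, top #: go to s0, push XB# → (s0, aaabaaba, XB#)
  read a, top X: go to s1, push YX → (s1, aabaaba, YXB#)
  read a, top Y: go to s0, push ε → (s0, abaaba, XB#)
  read a, top X: go to s1, push YX → (s1, baaba, YXB#)
  read b, top Y: go to s1, push ε → (s1, aaba, XB#)
  read a, top X: go to s0, push AX → (s0, aba, AXB#)
  read a, top A: go to s1, push Y → (s1, ba, YXB#)
  read b, top Y: go to s1, push ε → (s1, a, XB#)
  read a, top X: go to s0, push AX → (s0, ε, AXB#)
All input consumed in state s0 with stack AXB#.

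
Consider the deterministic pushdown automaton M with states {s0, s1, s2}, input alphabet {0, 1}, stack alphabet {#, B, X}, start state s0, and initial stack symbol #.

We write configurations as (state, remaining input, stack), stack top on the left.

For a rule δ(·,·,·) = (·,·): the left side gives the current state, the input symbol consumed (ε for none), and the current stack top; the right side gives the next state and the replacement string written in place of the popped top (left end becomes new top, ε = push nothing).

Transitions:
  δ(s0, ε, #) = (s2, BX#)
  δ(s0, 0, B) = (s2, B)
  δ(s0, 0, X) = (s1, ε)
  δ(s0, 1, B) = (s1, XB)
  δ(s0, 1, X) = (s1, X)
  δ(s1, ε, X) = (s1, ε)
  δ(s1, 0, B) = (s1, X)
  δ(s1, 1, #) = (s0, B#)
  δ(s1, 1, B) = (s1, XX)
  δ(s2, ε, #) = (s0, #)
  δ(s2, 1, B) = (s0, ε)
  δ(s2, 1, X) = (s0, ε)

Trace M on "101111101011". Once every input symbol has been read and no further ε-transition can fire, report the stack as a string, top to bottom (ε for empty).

X#

(s0, 101111101011, #) ⊢ (s2, 101111101011, BX#) ⊢ (s0, 01111101011, X#) ⊢ (s1, 1111101011, #) ⊢ (s0, 111101011, B#) ⊢ (s1, 11101011, XB#) ⊢ (s1, 11101011, B#) ⊢ (s1, 1101011, XX#) ⊢ (s1, 1101011, X#) ⊢ (s1, 1101011, #) ⊢ (s0, 101011, B#) ⊢ (s1, 01011, XB#) ⊢ (s1, 01011, B#) ⊢ (s1, 1011, X#) ⊢ (s1, 1011, #) ⊢ (s0, 011, B#) ⊢ (s2, 11, B#) ⊢ (s0, 1, #) ⊢ (s2, 1, BX#) ⊢ (s0, ε, X#)
All input consumed in state s0 with stack X#.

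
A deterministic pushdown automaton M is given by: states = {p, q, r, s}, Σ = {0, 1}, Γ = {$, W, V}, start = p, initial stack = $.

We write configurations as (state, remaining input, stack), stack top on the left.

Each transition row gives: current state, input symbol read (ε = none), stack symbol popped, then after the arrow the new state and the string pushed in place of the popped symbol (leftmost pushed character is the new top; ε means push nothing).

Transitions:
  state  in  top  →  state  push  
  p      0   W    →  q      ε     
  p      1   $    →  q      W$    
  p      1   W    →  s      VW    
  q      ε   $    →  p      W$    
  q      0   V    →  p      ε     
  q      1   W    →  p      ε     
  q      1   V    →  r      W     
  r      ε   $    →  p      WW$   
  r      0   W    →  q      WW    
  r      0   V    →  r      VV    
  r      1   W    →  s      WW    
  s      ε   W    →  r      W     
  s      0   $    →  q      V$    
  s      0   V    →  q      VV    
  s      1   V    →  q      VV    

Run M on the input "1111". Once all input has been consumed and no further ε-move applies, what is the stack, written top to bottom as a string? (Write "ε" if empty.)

(p, 1111, $)
  read 1, top $: go to q, push W$ → (q, 111, W$)
  read 1, top W: go to p, push ε → (p, 11, $)
  read 1, top $: go to q, push W$ → (q, 1, W$)
  read 1, top W: go to p, push ε → (p, ε, $)
All input consumed in state p with stack $.

$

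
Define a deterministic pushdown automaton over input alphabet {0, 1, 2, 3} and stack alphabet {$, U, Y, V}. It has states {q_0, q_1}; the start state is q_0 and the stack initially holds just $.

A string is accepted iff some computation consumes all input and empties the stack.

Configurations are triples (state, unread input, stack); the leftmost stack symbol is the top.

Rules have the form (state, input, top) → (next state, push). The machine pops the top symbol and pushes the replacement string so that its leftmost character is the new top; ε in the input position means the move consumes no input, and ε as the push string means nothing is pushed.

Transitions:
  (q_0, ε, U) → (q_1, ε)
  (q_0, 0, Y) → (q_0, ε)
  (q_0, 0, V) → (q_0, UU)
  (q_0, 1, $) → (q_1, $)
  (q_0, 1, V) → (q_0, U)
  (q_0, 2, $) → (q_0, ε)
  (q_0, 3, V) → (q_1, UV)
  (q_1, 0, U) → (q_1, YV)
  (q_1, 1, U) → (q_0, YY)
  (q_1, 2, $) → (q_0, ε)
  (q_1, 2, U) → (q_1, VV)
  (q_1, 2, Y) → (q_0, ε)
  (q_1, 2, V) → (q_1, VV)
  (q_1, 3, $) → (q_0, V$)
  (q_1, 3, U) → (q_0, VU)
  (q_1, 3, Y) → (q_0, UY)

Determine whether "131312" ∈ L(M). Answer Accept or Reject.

(q_0, 131312, $) ⊢ (q_1, 31312, $) ⊢ (q_0, 1312, V$) ⊢ (q_0, 312, U$) ⊢ (q_1, 312, $) ⊢ (q_0, 12, V$) ⊢ (q_0, 2, U$) ⊢ (q_1, 2, $) ⊢ (q_0, ε, ε)
All input consumed and the stack is empty.

Accept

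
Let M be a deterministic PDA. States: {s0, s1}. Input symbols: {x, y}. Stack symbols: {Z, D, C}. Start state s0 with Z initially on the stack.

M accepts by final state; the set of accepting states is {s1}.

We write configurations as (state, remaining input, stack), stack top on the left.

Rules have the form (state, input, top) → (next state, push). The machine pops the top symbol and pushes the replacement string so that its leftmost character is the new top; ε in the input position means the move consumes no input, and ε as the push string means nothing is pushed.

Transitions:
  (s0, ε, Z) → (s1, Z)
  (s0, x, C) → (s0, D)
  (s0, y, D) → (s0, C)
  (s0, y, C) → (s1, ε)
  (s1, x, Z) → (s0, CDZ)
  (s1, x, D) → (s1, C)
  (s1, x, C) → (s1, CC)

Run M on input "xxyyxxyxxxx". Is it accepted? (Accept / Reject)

(s0, xxyyxxyxxxx, Z)
  ε-move, top Z: go to s1, push Z → (s1, xxyyxxyxxxx, Z)
  read x, top Z: go to s0, push CDZ → (s0, xyyxxyxxxx, CDZ)
  read x, top C: go to s0, push D → (s0, yyxxyxxxx, DDZ)
  read y, top D: go to s0, push C → (s0, yxxyxxxx, CDZ)
  read y, top C: go to s1, push ε → (s1, xxyxxxx, DZ)
  read x, top D: go to s1, push C → (s1, xyxxxx, CZ)
  read x, top C: go to s1, push CC → (s1, yxxxx, CCZ)
No transition applies at (s1, yxxxx, CCZ); input not fully consumed.

Reject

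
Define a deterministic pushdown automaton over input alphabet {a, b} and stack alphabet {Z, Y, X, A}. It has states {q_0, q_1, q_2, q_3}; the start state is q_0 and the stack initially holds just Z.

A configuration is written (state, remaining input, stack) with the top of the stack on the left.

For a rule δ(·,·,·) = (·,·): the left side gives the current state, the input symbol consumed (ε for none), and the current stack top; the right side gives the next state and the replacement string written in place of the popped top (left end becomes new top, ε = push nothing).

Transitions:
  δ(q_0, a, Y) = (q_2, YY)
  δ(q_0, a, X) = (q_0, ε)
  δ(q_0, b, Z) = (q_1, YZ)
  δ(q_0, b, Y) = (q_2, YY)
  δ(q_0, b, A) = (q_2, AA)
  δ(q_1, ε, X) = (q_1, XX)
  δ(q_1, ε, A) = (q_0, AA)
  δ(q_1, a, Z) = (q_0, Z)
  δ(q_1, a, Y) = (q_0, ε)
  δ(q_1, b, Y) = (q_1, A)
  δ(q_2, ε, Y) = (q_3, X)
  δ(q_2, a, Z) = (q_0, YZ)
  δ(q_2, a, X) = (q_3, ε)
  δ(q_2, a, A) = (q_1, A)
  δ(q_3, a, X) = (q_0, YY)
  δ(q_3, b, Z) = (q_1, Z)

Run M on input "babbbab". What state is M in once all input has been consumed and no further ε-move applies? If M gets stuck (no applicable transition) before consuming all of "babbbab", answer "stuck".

q_2

(q_0, babbbab, Z) ⊢ (q_1, abbbab, YZ) ⊢ (q_0, bbbab, Z) ⊢ (q_1, bbab, YZ) ⊢ (q_1, bab, AZ) ⊢ (q_0, bab, AAZ) ⊢ (q_2, ab, AAAZ) ⊢ (q_1, b, AAAZ) ⊢ (q_0, b, AAAAZ) ⊢ (q_2, ε, AAAAAZ)
All input consumed; M is in state q_2.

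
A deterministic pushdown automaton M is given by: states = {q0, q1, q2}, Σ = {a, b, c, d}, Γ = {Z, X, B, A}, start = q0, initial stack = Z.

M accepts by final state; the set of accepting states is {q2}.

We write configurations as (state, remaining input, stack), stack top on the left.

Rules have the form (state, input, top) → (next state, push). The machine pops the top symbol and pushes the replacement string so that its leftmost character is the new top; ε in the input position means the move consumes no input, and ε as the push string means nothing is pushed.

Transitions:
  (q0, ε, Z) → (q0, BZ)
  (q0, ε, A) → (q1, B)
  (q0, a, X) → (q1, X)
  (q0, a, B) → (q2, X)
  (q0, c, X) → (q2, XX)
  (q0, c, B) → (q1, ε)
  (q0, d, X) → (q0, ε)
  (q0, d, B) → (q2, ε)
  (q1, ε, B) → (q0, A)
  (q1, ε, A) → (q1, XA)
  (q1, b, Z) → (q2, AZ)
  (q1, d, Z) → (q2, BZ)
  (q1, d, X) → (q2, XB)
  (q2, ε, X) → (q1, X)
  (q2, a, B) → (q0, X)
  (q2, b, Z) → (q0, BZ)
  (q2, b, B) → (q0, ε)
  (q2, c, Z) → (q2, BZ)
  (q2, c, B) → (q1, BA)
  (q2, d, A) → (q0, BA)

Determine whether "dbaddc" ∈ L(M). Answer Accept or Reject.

(q0, dbaddc, Z) ⊢ (q0, dbaddc, BZ) ⊢ (q2, baddc, Z) ⊢ (q0, addc, BZ) ⊢ (q2, ddc, XZ) ⊢ (q1, ddc, XZ) ⊢ (q2, dc, XBZ) ⊢ (q1, dc, XBZ) ⊢ (q2, c, XBBZ) ⊢ (q1, c, XBBZ)
No transition applies at (q1, c, XBBZ); input not fully consumed.

Reject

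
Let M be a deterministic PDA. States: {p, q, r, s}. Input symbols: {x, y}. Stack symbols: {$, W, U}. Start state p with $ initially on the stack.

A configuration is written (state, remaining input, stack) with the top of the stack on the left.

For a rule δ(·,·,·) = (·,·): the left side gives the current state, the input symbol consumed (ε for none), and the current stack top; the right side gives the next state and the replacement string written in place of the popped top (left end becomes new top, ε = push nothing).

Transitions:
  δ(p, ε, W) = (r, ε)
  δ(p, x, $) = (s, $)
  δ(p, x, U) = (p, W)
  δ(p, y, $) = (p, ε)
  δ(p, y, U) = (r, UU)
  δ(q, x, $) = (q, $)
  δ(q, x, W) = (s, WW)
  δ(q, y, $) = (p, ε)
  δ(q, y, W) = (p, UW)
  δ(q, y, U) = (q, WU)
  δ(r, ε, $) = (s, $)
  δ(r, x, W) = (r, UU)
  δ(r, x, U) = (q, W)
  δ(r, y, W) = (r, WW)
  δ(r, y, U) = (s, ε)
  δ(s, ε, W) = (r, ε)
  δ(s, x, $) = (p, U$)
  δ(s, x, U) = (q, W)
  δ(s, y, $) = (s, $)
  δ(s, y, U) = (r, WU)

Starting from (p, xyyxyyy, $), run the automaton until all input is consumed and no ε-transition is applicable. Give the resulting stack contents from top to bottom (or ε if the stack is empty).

WU$

(p, xyyxyyy, $)
  read x, top $: go to s, push $ → (s, yyxyyy, $)
  read y, top $: go to s, push $ → (s, yxyyy, $)
  read y, top $: go to s, push $ → (s, xyyy, $)
  read x, top $: go to p, push U$ → (p, yyy, U$)
  read y, top U: go to r, push UU → (r, yy, UU$)
  read y, top U: go to s, push ε → (s, y, U$)
  read y, top U: go to r, push WU → (r, ε, WU$)
All input consumed in state r with stack WU$.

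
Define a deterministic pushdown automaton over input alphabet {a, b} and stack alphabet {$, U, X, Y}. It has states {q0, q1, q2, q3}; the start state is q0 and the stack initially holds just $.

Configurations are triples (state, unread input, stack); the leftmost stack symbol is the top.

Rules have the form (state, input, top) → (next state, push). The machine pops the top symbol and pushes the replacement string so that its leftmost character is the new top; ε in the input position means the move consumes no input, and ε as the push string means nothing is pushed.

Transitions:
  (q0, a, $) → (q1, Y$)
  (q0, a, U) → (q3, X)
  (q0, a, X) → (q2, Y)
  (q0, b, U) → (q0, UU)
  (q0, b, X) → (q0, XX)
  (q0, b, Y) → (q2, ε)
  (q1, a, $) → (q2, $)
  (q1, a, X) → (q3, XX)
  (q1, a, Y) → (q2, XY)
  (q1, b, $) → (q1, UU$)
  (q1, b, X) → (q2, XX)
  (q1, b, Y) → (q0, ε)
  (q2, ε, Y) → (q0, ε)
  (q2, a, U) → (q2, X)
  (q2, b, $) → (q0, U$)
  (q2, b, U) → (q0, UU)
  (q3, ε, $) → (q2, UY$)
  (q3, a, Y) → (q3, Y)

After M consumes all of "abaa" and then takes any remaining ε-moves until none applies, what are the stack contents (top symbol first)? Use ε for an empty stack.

(q0, abaa, $) ⊢ (q1, baa, Y$) ⊢ (q0, aa, $) ⊢ (q1, a, Y$) ⊢ (q2, ε, XY$)
All input consumed in state q2 with stack XY$.

XY$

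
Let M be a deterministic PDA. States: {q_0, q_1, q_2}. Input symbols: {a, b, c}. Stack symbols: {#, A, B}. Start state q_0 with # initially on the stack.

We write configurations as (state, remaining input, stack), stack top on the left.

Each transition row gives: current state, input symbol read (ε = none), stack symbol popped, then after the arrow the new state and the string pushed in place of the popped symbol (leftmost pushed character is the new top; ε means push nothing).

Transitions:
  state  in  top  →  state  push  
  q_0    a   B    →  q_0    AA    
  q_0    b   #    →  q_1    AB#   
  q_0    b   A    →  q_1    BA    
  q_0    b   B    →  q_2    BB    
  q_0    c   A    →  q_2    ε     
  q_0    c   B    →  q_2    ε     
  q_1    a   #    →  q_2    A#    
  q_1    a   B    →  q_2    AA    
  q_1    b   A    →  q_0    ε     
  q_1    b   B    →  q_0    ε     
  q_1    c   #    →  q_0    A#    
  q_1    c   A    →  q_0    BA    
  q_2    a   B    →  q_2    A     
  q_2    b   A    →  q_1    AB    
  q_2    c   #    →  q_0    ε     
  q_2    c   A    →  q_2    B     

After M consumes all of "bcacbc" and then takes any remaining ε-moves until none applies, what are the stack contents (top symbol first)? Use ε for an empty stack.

BABAB#

(q_0, bcacbc, #)
  read b, top #: go to q_1, push AB# → (q_1, cacbc, AB#)
  read c, top A: go to q_0, push BA → (q_0, acbc, BAB#)
  read a, top B: go to q_0, push AA → (q_0, cbc, AAAB#)
  read c, top A: go to q_2, push ε → (q_2, bc, AAB#)
  read b, top A: go to q_1, push AB → (q_1, c, ABAB#)
  read c, top A: go to q_0, push BA → (q_0, ε, BABAB#)
All input consumed in state q_0 with stack BABAB#.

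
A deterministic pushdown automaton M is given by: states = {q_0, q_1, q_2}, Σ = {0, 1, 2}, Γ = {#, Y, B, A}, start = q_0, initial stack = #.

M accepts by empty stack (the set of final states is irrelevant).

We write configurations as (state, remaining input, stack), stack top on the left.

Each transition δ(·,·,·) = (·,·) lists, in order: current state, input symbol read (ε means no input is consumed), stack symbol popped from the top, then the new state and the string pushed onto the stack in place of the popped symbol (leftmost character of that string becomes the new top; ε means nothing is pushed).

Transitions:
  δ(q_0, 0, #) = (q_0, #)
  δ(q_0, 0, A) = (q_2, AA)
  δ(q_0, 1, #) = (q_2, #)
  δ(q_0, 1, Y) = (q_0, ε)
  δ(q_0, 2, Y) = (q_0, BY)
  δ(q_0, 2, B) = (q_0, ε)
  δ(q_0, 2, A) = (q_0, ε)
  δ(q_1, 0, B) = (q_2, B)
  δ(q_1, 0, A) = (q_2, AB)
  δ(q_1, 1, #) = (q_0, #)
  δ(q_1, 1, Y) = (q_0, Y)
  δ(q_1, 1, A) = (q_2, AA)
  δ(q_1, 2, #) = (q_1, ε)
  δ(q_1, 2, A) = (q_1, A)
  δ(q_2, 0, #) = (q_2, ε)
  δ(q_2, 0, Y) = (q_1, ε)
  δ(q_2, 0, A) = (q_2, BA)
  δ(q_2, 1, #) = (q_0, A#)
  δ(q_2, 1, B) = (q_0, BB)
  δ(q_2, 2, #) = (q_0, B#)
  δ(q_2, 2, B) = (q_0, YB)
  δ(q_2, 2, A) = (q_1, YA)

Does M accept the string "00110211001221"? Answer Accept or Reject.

(q_0, 00110211001221, #) ⊢ (q_0, 0110211001221, #) ⊢ (q_0, 110211001221, #) ⊢ (q_2, 10211001221, #) ⊢ (q_0, 0211001221, A#) ⊢ (q_2, 211001221, AA#) ⊢ (q_1, 11001221, YAA#) ⊢ (q_0, 1001221, YAA#) ⊢ (q_0, 001221, AA#) ⊢ (q_2, 01221, AAA#) ⊢ (q_2, 1221, BAAA#) ⊢ (q_0, 221, BBAAA#) ⊢ (q_0, 21, BAAA#) ⊢ (q_0, 1, AAA#)
No transition applies at (q_0, 1, AAA#); input not fully consumed.

Reject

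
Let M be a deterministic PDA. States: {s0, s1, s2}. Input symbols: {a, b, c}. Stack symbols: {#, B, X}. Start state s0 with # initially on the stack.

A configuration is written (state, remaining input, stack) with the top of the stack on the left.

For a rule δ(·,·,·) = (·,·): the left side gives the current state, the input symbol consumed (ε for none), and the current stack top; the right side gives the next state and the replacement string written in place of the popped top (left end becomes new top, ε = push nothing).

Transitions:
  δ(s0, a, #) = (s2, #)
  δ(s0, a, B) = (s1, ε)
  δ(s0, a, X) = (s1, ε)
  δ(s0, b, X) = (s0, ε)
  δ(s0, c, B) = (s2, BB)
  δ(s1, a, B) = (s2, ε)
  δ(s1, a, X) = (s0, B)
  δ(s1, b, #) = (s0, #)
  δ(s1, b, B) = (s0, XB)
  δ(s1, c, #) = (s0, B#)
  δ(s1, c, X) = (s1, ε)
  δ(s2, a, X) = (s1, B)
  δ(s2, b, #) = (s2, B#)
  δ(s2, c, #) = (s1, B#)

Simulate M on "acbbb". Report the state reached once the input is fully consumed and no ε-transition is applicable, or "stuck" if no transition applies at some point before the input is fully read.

(s0, acbbb, #) ⊢ (s2, cbbb, #) ⊢ (s1, bbb, B#) ⊢ (s0, bb, XB#) ⊢ (s0, b, B#)
No transition for (s0, b, top B); M blocks with input b remaining.

stuck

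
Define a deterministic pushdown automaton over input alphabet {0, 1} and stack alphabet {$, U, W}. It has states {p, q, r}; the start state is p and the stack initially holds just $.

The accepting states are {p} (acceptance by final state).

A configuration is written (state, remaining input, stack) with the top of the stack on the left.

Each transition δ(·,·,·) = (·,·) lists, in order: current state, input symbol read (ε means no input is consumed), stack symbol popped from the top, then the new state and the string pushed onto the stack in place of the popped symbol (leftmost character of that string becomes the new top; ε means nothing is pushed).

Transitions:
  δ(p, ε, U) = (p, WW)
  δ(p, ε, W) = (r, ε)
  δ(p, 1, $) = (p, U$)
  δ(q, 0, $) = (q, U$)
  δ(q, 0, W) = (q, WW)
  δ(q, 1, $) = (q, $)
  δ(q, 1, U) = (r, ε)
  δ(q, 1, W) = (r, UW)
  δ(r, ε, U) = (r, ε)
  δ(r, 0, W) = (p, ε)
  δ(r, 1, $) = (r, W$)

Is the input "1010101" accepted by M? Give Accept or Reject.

(p, 1010101, $)
  read 1, top $: go to p, push U$ → (p, 010101, U$)
  ε-move, top U: go to p, push WW → (p, 010101, WW$)
  ε-move, top W: go to r, push ε → (r, 010101, W$)
  read 0, top W: go to p, push ε → (p, 10101, $)
  read 1, top $: go to p, push U$ → (p, 0101, U$)
  ε-move, top U: go to p, push WW → (p, 0101, WW$)
  ε-move, top W: go to r, push ε → (r, 0101, W$)
  read 0, top W: go to p, push ε → (p, 101, $)
  read 1, top $: go to p, push U$ → (p, 01, U$)
  ε-move, top U: go to p, push WW → (p, 01, WW$)
  ε-move, top W: go to r, push ε → (r, 01, W$)
  read 0, top W: go to p, push ε → (p, 1, $)
  read 1, top $: go to p, push U$ → (p, ε, U$)
All input consumed; state p ∈ F.

Accept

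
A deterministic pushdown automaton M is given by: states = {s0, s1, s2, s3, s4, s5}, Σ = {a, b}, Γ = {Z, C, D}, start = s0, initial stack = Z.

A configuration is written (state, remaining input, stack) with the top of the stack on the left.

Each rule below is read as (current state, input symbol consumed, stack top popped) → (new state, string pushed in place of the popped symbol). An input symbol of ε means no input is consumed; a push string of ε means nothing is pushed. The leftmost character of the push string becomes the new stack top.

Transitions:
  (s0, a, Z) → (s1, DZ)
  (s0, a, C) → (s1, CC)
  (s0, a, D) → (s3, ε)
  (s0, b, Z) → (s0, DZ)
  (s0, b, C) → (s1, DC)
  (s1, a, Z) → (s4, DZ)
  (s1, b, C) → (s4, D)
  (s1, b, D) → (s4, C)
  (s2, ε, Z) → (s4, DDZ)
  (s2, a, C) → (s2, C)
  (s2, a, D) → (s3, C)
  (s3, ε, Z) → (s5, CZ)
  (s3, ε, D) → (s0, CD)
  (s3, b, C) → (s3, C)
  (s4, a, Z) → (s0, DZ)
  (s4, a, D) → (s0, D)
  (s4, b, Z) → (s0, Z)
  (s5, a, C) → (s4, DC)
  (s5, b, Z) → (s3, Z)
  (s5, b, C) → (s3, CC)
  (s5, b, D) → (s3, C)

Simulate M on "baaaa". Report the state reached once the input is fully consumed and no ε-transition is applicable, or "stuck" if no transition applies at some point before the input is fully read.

s3

(s0, baaaa, Z)
  read b, top Z: go to s0, push DZ → (s0, aaaa, DZ)
  read a, top D: go to s3, push ε → (s3, aaa, Z)
  ε-move, top Z: go to s5, push CZ → (s5, aaa, CZ)
  read a, top C: go to s4, push DC → (s4, aa, DCZ)
  read a, top D: go to s0, push D → (s0, a, DCZ)
  read a, top D: go to s3, push ε → (s3, ε, CZ)
All input consumed; M is in state s3.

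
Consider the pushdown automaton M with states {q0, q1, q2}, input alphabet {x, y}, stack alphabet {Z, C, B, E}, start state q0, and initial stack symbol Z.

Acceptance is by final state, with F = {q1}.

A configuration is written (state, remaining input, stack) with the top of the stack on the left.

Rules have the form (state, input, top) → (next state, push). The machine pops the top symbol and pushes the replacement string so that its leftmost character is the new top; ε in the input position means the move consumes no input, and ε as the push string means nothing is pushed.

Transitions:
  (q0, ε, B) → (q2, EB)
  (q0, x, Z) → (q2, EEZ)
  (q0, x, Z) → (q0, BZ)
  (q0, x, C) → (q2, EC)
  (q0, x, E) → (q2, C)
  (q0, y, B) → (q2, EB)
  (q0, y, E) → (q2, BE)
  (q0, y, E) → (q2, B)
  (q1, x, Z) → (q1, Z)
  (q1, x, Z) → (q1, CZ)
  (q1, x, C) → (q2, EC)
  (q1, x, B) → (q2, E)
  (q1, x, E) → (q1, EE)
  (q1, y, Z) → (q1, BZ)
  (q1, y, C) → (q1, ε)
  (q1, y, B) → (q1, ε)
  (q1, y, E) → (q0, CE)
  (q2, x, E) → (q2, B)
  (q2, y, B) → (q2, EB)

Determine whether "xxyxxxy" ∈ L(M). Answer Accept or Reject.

Reject

No computation consumes all input and reaches a final state.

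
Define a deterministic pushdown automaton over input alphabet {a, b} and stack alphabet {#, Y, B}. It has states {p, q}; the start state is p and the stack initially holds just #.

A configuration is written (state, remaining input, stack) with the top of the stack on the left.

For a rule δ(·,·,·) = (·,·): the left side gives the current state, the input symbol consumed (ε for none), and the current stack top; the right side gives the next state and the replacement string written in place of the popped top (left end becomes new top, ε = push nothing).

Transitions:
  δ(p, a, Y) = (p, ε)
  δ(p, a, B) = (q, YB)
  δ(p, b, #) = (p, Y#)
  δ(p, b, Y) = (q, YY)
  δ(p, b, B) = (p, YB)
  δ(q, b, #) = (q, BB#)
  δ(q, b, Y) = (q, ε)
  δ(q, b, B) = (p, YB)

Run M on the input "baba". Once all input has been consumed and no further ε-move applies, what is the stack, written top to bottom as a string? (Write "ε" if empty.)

(p, baba, #)
  read b, top #: go to p, push Y# → (p, aba, Y#)
  read a, top Y: go to p, push ε → (p, ba, #)
  read b, top #: go to p, push Y# → (p, a, Y#)
  read a, top Y: go to p, push ε → (p, ε, #)
All input consumed in state p with stack #.

#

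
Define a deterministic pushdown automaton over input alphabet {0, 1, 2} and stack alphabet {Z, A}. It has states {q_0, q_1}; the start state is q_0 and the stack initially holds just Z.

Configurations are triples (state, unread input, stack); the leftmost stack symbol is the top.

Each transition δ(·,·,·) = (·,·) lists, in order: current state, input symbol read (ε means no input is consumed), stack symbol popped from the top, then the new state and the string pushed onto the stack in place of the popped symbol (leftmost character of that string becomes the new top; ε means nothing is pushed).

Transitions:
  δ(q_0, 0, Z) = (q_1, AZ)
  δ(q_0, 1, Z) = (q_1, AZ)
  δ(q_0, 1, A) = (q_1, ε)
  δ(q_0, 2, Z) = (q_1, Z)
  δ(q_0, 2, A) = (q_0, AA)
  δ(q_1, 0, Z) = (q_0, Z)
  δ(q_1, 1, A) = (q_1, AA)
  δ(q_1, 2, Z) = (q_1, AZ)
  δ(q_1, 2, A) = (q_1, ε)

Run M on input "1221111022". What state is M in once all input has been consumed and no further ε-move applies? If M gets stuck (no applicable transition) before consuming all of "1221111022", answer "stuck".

(q_0, 1221111022, Z)
  read 1, top Z: go to q_1, push AZ → (q_1, 221111022, AZ)
  read 2, top A: go to q_1, push ε → (q_1, 21111022, Z)
  read 2, top Z: go to q_1, push AZ → (q_1, 1111022, AZ)
  read 1, top A: go to q_1, push AA → (q_1, 111022, AAZ)
  read 1, top A: go to q_1, push AA → (q_1, 11022, AAAZ)
  read 1, top A: go to q_1, push AA → (q_1, 1022, AAAAZ)
  read 1, top A: go to q_1, push AA → (q_1, 022, AAAAAZ)
No transition for (q_1, 0, top A); M blocks with input 022 remaining.

stuck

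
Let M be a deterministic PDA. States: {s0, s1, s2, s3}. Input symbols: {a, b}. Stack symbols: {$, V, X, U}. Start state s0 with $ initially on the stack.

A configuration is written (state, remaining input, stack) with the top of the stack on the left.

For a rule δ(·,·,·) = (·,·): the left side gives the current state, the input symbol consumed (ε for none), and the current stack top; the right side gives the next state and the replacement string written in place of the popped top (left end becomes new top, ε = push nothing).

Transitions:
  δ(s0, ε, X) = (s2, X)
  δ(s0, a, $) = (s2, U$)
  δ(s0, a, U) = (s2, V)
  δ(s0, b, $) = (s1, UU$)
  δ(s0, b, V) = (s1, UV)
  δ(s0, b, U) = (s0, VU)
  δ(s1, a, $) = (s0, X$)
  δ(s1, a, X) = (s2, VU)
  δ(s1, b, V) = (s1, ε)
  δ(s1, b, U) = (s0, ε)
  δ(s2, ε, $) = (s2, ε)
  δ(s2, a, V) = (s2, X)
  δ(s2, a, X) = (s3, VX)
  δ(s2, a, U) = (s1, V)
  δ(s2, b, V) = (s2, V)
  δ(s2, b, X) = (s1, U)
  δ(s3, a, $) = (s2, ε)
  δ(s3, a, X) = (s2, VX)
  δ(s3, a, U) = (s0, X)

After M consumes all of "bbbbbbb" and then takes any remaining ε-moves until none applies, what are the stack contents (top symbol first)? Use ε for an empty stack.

(s0, bbbbbbb, $)
  read b, top $: go to s1, push UU$ → (s1, bbbbbb, UU$)
  read b, top U: go to s0, push ε → (s0, bbbbb, U$)
  read b, top U: go to s0, push VU → (s0, bbbb, VU$)
  read b, top V: go to s1, push UV → (s1, bbb, UVU$)
  read b, top U: go to s0, push ε → (s0, bb, VU$)
  read b, top V: go to s1, push UV → (s1, b, UVU$)
  read b, top U: go to s0, push ε → (s0, ε, VU$)
All input consumed in state s0 with stack VU$.

VU$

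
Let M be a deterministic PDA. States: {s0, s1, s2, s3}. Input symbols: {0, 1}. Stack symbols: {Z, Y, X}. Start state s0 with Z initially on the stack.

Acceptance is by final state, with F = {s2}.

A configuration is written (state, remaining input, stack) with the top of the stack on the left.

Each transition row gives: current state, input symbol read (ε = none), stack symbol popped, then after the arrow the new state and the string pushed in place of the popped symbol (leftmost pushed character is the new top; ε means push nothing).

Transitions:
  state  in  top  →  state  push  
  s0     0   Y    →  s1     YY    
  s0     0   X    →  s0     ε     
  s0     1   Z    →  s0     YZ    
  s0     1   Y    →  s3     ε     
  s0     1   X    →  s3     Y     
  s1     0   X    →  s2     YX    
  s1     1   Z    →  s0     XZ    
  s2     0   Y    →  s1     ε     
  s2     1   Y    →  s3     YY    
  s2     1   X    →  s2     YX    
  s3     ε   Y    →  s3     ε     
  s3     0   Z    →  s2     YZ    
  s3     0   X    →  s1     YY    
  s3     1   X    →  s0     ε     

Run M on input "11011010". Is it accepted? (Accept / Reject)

(s0, 11011010, Z)
  read 1, top Z: go to s0, push YZ → (s0, 1011010, YZ)
  read 1, top Y: go to s3, push ε → (s3, 011010, Z)
  read 0, top Z: go to s2, push YZ → (s2, 11010, YZ)
  read 1, top Y: go to s3, push YY → (s3, 1010, YYZ)
  ε-move, top Y: go to s3, push ε → (s3, 1010, YZ)
  ε-move, top Y: go to s3, push ε → (s3, 1010, Z)
No transition applies at (s3, 1010, Z); input not fully consumed.

Reject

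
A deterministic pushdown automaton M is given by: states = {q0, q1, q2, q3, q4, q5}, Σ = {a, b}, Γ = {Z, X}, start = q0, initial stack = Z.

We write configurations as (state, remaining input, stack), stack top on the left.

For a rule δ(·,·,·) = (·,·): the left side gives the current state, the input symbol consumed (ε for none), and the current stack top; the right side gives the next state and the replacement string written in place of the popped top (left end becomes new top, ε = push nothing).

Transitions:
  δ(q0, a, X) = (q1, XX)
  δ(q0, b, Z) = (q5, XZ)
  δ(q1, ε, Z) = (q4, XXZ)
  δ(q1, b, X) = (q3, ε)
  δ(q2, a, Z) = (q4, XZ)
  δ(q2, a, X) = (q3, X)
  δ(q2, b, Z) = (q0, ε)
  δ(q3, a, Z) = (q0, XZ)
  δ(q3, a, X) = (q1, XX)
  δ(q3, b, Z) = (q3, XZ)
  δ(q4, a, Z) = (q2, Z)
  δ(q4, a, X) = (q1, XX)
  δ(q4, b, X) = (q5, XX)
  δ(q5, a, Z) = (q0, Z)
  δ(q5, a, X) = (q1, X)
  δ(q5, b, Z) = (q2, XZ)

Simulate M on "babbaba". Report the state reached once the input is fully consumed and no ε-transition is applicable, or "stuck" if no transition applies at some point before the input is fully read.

(q0, babbaba, Z)
  read b, top Z: go to q5, push XZ → (q5, abbaba, XZ)
  read a, top X: go to q1, push X → (q1, bbaba, XZ)
  read b, top X: go to q3, push ε → (q3, baba, Z)
  read b, top Z: go to q3, push XZ → (q3, aba, XZ)
  read a, top X: go to q1, push XX → (q1, ba, XXZ)
  read b, top X: go to q3, push ε → (q3, a, XZ)
  read a, top X: go to q1, push XX → (q1, ε, XXZ)
All input consumed; M is in state q1.

q1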